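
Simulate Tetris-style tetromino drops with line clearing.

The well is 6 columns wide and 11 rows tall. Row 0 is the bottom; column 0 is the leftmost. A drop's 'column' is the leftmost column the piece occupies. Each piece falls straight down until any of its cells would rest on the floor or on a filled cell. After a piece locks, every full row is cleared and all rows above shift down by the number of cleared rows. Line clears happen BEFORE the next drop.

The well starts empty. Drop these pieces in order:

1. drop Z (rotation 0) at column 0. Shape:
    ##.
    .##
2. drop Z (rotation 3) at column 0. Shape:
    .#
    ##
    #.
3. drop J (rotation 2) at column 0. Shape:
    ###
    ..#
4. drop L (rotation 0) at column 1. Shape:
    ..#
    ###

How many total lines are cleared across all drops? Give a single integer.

Drop 1: Z rot0 at col 0 lands with bottom-row=0; cleared 0 line(s) (total 0); column heights now [2 2 1 0 0 0], max=2
Drop 2: Z rot3 at col 0 lands with bottom-row=2; cleared 0 line(s) (total 0); column heights now [4 5 1 0 0 0], max=5
Drop 3: J rot2 at col 0 lands with bottom-row=4; cleared 0 line(s) (total 0); column heights now [6 6 6 0 0 0], max=6
Drop 4: L rot0 at col 1 lands with bottom-row=6; cleared 0 line(s) (total 0); column heights now [6 7 7 8 0 0], max=8

Answer: 0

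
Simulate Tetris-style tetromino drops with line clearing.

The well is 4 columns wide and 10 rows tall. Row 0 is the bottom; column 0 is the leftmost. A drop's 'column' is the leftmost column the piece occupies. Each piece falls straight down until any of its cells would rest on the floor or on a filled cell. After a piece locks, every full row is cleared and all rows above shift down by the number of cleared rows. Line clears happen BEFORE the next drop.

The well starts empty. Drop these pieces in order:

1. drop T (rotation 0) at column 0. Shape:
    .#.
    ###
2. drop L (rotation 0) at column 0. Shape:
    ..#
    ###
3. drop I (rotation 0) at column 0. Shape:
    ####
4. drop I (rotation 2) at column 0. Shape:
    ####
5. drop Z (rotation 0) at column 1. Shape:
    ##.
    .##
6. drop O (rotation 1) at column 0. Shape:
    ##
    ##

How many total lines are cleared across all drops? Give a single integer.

Answer: 2

Derivation:
Drop 1: T rot0 at col 0 lands with bottom-row=0; cleared 0 line(s) (total 0); column heights now [1 2 1 0], max=2
Drop 2: L rot0 at col 0 lands with bottom-row=2; cleared 0 line(s) (total 0); column heights now [3 3 4 0], max=4
Drop 3: I rot0 at col 0 lands with bottom-row=4; cleared 1 line(s) (total 1); column heights now [3 3 4 0], max=4
Drop 4: I rot2 at col 0 lands with bottom-row=4; cleared 1 line(s) (total 2); column heights now [3 3 4 0], max=4
Drop 5: Z rot0 at col 1 lands with bottom-row=4; cleared 0 line(s) (total 2); column heights now [3 6 6 5], max=6
Drop 6: O rot1 at col 0 lands with bottom-row=6; cleared 0 line(s) (total 2); column heights now [8 8 6 5], max=8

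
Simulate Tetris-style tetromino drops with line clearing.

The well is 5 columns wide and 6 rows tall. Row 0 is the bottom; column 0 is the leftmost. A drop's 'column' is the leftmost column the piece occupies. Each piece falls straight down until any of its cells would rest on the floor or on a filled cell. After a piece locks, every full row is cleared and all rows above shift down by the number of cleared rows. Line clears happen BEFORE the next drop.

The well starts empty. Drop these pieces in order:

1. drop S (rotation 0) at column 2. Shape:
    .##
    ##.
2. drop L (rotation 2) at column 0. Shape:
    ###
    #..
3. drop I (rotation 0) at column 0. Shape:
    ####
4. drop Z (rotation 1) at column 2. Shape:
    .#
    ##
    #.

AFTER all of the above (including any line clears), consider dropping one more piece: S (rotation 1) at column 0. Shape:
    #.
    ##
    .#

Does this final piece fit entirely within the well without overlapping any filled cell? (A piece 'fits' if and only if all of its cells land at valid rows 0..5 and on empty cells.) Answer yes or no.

Answer: yes

Derivation:
Drop 1: S rot0 at col 2 lands with bottom-row=0; cleared 0 line(s) (total 0); column heights now [0 0 1 2 2], max=2
Drop 2: L rot2 at col 0 lands with bottom-row=0; cleared 1 line(s) (total 1); column heights now [1 0 1 1 0], max=1
Drop 3: I rot0 at col 0 lands with bottom-row=1; cleared 0 line(s) (total 1); column heights now [2 2 2 2 0], max=2
Drop 4: Z rot1 at col 2 lands with bottom-row=2; cleared 0 line(s) (total 1); column heights now [2 2 4 5 0], max=5
Test piece S rot1 at col 0 (width 2): heights before test = [2 2 4 5 0]; fits = True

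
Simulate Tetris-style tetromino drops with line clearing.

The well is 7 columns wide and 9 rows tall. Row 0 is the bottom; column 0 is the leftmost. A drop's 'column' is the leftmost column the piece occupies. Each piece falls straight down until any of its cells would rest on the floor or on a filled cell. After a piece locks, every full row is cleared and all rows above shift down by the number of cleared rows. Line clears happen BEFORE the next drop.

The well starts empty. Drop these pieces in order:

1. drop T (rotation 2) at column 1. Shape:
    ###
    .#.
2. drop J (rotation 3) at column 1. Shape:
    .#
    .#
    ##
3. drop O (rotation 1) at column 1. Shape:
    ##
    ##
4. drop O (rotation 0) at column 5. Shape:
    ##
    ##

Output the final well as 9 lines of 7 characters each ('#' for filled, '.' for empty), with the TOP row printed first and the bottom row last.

Answer: .......
.......
.##....
.##....
..#....
..#....
.##....
.###.##
..#..##

Derivation:
Drop 1: T rot2 at col 1 lands with bottom-row=0; cleared 0 line(s) (total 0); column heights now [0 2 2 2 0 0 0], max=2
Drop 2: J rot3 at col 1 lands with bottom-row=2; cleared 0 line(s) (total 0); column heights now [0 3 5 2 0 0 0], max=5
Drop 3: O rot1 at col 1 lands with bottom-row=5; cleared 0 line(s) (total 0); column heights now [0 7 7 2 0 0 0], max=7
Drop 4: O rot0 at col 5 lands with bottom-row=0; cleared 0 line(s) (total 0); column heights now [0 7 7 2 0 2 2], max=7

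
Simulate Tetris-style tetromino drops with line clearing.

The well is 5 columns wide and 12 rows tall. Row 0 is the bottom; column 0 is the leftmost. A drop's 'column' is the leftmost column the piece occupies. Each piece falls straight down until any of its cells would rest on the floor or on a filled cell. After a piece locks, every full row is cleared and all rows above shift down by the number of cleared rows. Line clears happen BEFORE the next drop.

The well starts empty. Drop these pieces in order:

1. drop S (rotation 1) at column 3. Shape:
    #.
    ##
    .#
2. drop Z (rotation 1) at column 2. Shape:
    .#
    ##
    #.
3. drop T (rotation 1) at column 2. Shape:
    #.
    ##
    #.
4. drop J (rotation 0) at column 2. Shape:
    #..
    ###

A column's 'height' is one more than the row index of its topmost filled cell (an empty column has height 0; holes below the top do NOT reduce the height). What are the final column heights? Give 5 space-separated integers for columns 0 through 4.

Answer: 0 0 9 8 8

Derivation:
Drop 1: S rot1 at col 3 lands with bottom-row=0; cleared 0 line(s) (total 0); column heights now [0 0 0 3 2], max=3
Drop 2: Z rot1 at col 2 lands with bottom-row=2; cleared 0 line(s) (total 0); column heights now [0 0 4 5 2], max=5
Drop 3: T rot1 at col 2 lands with bottom-row=4; cleared 0 line(s) (total 0); column heights now [0 0 7 6 2], max=7
Drop 4: J rot0 at col 2 lands with bottom-row=7; cleared 0 line(s) (total 0); column heights now [0 0 9 8 8], max=9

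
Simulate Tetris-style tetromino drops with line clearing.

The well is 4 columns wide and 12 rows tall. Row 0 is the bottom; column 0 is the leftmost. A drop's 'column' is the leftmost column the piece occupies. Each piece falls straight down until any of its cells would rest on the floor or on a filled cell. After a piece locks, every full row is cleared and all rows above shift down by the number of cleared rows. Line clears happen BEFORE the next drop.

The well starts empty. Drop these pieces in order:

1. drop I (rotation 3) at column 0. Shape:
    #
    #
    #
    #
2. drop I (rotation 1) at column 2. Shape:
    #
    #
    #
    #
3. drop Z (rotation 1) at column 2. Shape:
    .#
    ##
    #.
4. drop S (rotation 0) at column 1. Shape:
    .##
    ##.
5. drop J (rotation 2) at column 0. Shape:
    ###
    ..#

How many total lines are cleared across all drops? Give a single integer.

Answer: 0

Derivation:
Drop 1: I rot3 at col 0 lands with bottom-row=0; cleared 0 line(s) (total 0); column heights now [4 0 0 0], max=4
Drop 2: I rot1 at col 2 lands with bottom-row=0; cleared 0 line(s) (total 0); column heights now [4 0 4 0], max=4
Drop 3: Z rot1 at col 2 lands with bottom-row=4; cleared 0 line(s) (total 0); column heights now [4 0 6 7], max=7
Drop 4: S rot0 at col 1 lands with bottom-row=6; cleared 0 line(s) (total 0); column heights now [4 7 8 8], max=8
Drop 5: J rot2 at col 0 lands with bottom-row=8; cleared 0 line(s) (total 0); column heights now [10 10 10 8], max=10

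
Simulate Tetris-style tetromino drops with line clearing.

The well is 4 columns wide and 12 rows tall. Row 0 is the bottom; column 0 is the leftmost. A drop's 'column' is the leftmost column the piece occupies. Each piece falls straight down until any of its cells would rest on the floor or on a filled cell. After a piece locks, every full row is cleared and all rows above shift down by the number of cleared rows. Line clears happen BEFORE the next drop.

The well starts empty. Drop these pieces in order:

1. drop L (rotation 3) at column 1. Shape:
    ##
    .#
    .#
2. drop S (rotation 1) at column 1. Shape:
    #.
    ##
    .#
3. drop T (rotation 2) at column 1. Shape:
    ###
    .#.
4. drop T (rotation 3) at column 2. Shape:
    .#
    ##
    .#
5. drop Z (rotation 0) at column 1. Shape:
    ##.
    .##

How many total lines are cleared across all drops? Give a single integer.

Drop 1: L rot3 at col 1 lands with bottom-row=0; cleared 0 line(s) (total 0); column heights now [0 3 3 0], max=3
Drop 2: S rot1 at col 1 lands with bottom-row=3; cleared 0 line(s) (total 0); column heights now [0 6 5 0], max=6
Drop 3: T rot2 at col 1 lands with bottom-row=5; cleared 0 line(s) (total 0); column heights now [0 7 7 7], max=7
Drop 4: T rot3 at col 2 lands with bottom-row=7; cleared 0 line(s) (total 0); column heights now [0 7 9 10], max=10
Drop 5: Z rot0 at col 1 lands with bottom-row=10; cleared 0 line(s) (total 0); column heights now [0 12 12 11], max=12

Answer: 0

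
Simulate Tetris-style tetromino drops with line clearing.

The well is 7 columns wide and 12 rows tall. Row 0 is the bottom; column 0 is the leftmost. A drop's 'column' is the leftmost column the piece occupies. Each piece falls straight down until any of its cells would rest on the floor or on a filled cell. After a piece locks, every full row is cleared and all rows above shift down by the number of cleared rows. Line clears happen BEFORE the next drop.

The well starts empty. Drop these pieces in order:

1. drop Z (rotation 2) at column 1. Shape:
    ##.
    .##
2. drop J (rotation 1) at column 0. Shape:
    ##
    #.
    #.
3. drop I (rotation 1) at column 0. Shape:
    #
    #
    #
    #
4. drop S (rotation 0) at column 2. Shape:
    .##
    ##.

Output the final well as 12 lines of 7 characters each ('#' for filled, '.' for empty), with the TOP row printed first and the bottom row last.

Drop 1: Z rot2 at col 1 lands with bottom-row=0; cleared 0 line(s) (total 0); column heights now [0 2 2 1 0 0 0], max=2
Drop 2: J rot1 at col 0 lands with bottom-row=0; cleared 0 line(s) (total 0); column heights now [3 3 2 1 0 0 0], max=3
Drop 3: I rot1 at col 0 lands with bottom-row=3; cleared 0 line(s) (total 0); column heights now [7 3 2 1 0 0 0], max=7
Drop 4: S rot0 at col 2 lands with bottom-row=2; cleared 0 line(s) (total 0); column heights now [7 3 3 4 4 0 0], max=7

Answer: .......
.......
.......
.......
.......
#......
#......
#......
#..##..
####...
###....
#.##...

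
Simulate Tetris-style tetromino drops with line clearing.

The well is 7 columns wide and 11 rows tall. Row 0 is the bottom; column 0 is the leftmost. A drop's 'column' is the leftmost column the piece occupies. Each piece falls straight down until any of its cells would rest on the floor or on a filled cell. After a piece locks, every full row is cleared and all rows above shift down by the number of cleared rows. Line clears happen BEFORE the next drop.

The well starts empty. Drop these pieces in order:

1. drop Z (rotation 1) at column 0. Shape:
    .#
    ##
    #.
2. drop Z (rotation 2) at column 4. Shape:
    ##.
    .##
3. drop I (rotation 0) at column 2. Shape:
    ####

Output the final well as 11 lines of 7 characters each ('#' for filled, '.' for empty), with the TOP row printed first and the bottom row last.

Drop 1: Z rot1 at col 0 lands with bottom-row=0; cleared 0 line(s) (total 0); column heights now [2 3 0 0 0 0 0], max=3
Drop 2: Z rot2 at col 4 lands with bottom-row=0; cleared 0 line(s) (total 0); column heights now [2 3 0 0 2 2 1], max=3
Drop 3: I rot0 at col 2 lands with bottom-row=2; cleared 0 line(s) (total 0); column heights now [2 3 3 3 3 3 1], max=3

Answer: .......
.......
.......
.......
.......
.......
.......
.......
.#####.
##..##.
#....##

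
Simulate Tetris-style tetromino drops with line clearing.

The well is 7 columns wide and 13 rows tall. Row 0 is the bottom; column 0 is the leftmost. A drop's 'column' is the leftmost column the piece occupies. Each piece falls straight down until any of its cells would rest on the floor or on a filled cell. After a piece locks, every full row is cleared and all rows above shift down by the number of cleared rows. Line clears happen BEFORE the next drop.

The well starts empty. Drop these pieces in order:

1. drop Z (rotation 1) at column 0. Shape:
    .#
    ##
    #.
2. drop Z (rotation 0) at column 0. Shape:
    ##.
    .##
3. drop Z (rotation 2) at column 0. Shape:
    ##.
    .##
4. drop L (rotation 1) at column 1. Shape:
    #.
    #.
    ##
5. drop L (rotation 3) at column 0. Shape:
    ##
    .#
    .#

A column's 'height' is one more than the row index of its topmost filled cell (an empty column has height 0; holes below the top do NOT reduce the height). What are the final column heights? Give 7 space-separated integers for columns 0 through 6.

Answer: 13 13 8 0 0 0 0

Derivation:
Drop 1: Z rot1 at col 0 lands with bottom-row=0; cleared 0 line(s) (total 0); column heights now [2 3 0 0 0 0 0], max=3
Drop 2: Z rot0 at col 0 lands with bottom-row=3; cleared 0 line(s) (total 0); column heights now [5 5 4 0 0 0 0], max=5
Drop 3: Z rot2 at col 0 lands with bottom-row=5; cleared 0 line(s) (total 0); column heights now [7 7 6 0 0 0 0], max=7
Drop 4: L rot1 at col 1 lands with bottom-row=7; cleared 0 line(s) (total 0); column heights now [7 10 8 0 0 0 0], max=10
Drop 5: L rot3 at col 0 lands with bottom-row=10; cleared 0 line(s) (total 0); column heights now [13 13 8 0 0 0 0], max=13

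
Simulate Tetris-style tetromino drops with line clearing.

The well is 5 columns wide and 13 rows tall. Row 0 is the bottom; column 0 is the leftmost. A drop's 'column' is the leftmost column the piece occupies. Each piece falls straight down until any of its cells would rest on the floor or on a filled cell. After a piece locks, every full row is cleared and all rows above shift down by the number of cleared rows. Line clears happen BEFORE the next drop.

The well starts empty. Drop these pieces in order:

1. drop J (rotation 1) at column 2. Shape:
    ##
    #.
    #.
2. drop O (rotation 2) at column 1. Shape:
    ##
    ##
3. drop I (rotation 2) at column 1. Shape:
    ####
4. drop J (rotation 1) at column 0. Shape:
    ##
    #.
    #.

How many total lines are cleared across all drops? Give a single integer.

Answer: 1

Derivation:
Drop 1: J rot1 at col 2 lands with bottom-row=0; cleared 0 line(s) (total 0); column heights now [0 0 3 3 0], max=3
Drop 2: O rot2 at col 1 lands with bottom-row=3; cleared 0 line(s) (total 0); column heights now [0 5 5 3 0], max=5
Drop 3: I rot2 at col 1 lands with bottom-row=5; cleared 0 line(s) (total 0); column heights now [0 6 6 6 6], max=6
Drop 4: J rot1 at col 0 lands with bottom-row=4; cleared 1 line(s) (total 1); column heights now [6 6 5 3 0], max=6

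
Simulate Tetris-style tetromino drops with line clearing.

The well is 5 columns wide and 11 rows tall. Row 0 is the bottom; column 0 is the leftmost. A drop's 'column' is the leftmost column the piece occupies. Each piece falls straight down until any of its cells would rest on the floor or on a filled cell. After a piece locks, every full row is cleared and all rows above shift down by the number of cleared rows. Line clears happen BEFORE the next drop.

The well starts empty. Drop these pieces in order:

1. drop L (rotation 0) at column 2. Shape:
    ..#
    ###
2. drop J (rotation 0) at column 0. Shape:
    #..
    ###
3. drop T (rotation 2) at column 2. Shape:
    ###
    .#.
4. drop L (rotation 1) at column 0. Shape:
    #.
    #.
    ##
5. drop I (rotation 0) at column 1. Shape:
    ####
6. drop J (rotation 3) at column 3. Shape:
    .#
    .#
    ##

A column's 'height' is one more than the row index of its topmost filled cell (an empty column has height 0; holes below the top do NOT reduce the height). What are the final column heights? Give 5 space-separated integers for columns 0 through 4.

Drop 1: L rot0 at col 2 lands with bottom-row=0; cleared 0 line(s) (total 0); column heights now [0 0 1 1 2], max=2
Drop 2: J rot0 at col 0 lands with bottom-row=1; cleared 0 line(s) (total 0); column heights now [3 2 2 1 2], max=3
Drop 3: T rot2 at col 2 lands with bottom-row=1; cleared 1 line(s) (total 1); column heights now [2 0 2 2 2], max=2
Drop 4: L rot1 at col 0 lands with bottom-row=2; cleared 0 line(s) (total 1); column heights now [5 3 2 2 2], max=5
Drop 5: I rot0 at col 1 lands with bottom-row=3; cleared 1 line(s) (total 2); column heights now [4 3 2 2 2], max=4
Drop 6: J rot3 at col 3 lands with bottom-row=2; cleared 0 line(s) (total 2); column heights now [4 3 2 3 5], max=5

Answer: 4 3 2 3 5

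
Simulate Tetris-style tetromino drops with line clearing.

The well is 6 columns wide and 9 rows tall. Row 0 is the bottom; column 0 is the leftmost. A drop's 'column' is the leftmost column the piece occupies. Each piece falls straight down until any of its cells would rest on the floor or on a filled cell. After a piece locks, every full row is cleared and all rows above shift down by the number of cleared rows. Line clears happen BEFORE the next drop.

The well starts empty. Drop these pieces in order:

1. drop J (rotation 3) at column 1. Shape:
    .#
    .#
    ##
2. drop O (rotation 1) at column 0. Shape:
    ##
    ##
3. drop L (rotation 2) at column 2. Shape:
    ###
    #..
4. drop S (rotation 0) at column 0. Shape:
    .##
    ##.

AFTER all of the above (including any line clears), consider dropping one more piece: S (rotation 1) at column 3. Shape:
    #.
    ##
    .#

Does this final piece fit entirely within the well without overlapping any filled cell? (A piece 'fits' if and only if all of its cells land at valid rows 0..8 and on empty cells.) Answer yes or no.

Answer: yes

Derivation:
Drop 1: J rot3 at col 1 lands with bottom-row=0; cleared 0 line(s) (total 0); column heights now [0 1 3 0 0 0], max=3
Drop 2: O rot1 at col 0 lands with bottom-row=1; cleared 0 line(s) (total 0); column heights now [3 3 3 0 0 0], max=3
Drop 3: L rot2 at col 2 lands with bottom-row=3; cleared 0 line(s) (total 0); column heights now [3 3 5 5 5 0], max=5
Drop 4: S rot0 at col 0 lands with bottom-row=4; cleared 0 line(s) (total 0); column heights now [5 6 6 5 5 0], max=6
Test piece S rot1 at col 3 (width 2): heights before test = [5 6 6 5 5 0]; fits = True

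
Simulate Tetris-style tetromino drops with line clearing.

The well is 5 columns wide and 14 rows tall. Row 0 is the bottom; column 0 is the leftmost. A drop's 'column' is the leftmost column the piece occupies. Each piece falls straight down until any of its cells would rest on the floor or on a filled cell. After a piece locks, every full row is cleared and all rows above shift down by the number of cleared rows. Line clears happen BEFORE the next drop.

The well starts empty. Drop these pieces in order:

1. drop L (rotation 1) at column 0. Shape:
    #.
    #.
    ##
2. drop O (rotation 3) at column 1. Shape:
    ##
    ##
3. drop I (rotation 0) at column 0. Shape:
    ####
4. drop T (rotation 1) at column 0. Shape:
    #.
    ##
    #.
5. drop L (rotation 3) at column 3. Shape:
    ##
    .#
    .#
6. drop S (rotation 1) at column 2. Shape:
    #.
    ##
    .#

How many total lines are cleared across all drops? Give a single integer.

Drop 1: L rot1 at col 0 lands with bottom-row=0; cleared 0 line(s) (total 0); column heights now [3 1 0 0 0], max=3
Drop 2: O rot3 at col 1 lands with bottom-row=1; cleared 0 line(s) (total 0); column heights now [3 3 3 0 0], max=3
Drop 3: I rot0 at col 0 lands with bottom-row=3; cleared 0 line(s) (total 0); column heights now [4 4 4 4 0], max=4
Drop 4: T rot1 at col 0 lands with bottom-row=4; cleared 0 line(s) (total 0); column heights now [7 6 4 4 0], max=7
Drop 5: L rot3 at col 3 lands with bottom-row=2; cleared 1 line(s) (total 1); column heights now [6 5 3 4 4], max=6
Drop 6: S rot1 at col 2 lands with bottom-row=4; cleared 0 line(s) (total 1); column heights now [6 5 7 6 4], max=7

Answer: 1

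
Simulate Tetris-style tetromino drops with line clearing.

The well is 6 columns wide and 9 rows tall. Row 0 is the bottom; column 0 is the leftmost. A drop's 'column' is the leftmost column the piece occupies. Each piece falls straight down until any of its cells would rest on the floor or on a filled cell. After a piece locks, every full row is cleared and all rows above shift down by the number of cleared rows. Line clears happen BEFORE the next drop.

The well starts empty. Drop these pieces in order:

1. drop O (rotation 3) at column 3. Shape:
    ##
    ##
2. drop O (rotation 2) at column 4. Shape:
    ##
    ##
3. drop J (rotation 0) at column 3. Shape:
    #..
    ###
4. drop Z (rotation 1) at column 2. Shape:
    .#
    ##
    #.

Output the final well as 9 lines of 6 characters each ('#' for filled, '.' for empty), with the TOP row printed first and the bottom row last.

Answer: ......
...#..
..##..
..##..
...###
....##
....##
...##.
...##.

Derivation:
Drop 1: O rot3 at col 3 lands with bottom-row=0; cleared 0 line(s) (total 0); column heights now [0 0 0 2 2 0], max=2
Drop 2: O rot2 at col 4 lands with bottom-row=2; cleared 0 line(s) (total 0); column heights now [0 0 0 2 4 4], max=4
Drop 3: J rot0 at col 3 lands with bottom-row=4; cleared 0 line(s) (total 0); column heights now [0 0 0 6 5 5], max=6
Drop 4: Z rot1 at col 2 lands with bottom-row=5; cleared 0 line(s) (total 0); column heights now [0 0 7 8 5 5], max=8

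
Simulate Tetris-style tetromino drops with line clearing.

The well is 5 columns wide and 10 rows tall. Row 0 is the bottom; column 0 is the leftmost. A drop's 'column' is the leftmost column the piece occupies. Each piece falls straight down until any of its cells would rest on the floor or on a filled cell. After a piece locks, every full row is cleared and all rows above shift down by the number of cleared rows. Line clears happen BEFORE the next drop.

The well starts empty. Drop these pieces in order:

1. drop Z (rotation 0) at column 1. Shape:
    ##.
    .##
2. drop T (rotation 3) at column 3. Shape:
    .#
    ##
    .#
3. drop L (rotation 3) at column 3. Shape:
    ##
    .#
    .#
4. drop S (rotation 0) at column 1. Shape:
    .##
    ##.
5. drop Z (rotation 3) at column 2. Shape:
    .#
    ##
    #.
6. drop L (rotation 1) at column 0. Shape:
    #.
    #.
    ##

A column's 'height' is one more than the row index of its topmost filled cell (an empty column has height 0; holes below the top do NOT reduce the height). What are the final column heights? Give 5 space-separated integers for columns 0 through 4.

Answer: 9 7 9 10 6

Derivation:
Drop 1: Z rot0 at col 1 lands with bottom-row=0; cleared 0 line(s) (total 0); column heights now [0 2 2 1 0], max=2
Drop 2: T rot3 at col 3 lands with bottom-row=0; cleared 0 line(s) (total 0); column heights now [0 2 2 2 3], max=3
Drop 3: L rot3 at col 3 lands with bottom-row=3; cleared 0 line(s) (total 0); column heights now [0 2 2 6 6], max=6
Drop 4: S rot0 at col 1 lands with bottom-row=5; cleared 0 line(s) (total 0); column heights now [0 6 7 7 6], max=7
Drop 5: Z rot3 at col 2 lands with bottom-row=7; cleared 0 line(s) (total 0); column heights now [0 6 9 10 6], max=10
Drop 6: L rot1 at col 0 lands with bottom-row=6; cleared 0 line(s) (total 0); column heights now [9 7 9 10 6], max=10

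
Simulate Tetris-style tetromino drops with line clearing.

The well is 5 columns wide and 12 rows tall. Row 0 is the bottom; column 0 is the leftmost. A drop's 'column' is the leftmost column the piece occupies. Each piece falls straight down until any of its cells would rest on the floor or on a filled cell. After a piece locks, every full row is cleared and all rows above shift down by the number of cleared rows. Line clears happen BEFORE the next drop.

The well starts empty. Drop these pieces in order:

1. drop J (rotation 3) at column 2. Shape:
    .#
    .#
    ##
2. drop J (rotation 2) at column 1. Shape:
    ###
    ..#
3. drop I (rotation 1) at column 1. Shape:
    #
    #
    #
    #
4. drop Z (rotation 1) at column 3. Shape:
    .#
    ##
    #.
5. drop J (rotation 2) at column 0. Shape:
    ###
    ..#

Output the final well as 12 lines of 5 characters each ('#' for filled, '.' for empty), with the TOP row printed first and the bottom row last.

Drop 1: J rot3 at col 2 lands with bottom-row=0; cleared 0 line(s) (total 0); column heights now [0 0 1 3 0], max=3
Drop 2: J rot2 at col 1 lands with bottom-row=3; cleared 0 line(s) (total 0); column heights now [0 5 5 5 0], max=5
Drop 3: I rot1 at col 1 lands with bottom-row=5; cleared 0 line(s) (total 0); column heights now [0 9 5 5 0], max=9
Drop 4: Z rot1 at col 3 lands with bottom-row=5; cleared 0 line(s) (total 0); column heights now [0 9 5 7 8], max=9
Drop 5: J rot2 at col 0 lands with bottom-row=8; cleared 0 line(s) (total 0); column heights now [10 10 10 7 8], max=10

Answer: .....
.....
###..
.##..
.#..#
.#.##
.#.#.
.###.
...#.
...#.
...#.
..##.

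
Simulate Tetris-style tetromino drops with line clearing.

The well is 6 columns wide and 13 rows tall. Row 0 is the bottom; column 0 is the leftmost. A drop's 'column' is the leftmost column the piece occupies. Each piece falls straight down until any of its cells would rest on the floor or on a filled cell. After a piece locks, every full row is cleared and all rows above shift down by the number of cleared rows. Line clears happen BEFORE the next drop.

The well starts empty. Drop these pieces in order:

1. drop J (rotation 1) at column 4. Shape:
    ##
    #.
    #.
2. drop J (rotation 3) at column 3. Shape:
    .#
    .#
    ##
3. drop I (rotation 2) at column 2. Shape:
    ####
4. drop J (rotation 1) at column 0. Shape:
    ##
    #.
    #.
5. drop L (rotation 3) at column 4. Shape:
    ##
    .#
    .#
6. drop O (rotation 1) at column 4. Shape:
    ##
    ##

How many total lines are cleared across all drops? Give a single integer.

Drop 1: J rot1 at col 4 lands with bottom-row=0; cleared 0 line(s) (total 0); column heights now [0 0 0 0 3 3], max=3
Drop 2: J rot3 at col 3 lands with bottom-row=3; cleared 0 line(s) (total 0); column heights now [0 0 0 4 6 3], max=6
Drop 3: I rot2 at col 2 lands with bottom-row=6; cleared 0 line(s) (total 0); column heights now [0 0 7 7 7 7], max=7
Drop 4: J rot1 at col 0 lands with bottom-row=0; cleared 0 line(s) (total 0); column heights now [3 3 7 7 7 7], max=7
Drop 5: L rot3 at col 4 lands with bottom-row=7; cleared 0 line(s) (total 0); column heights now [3 3 7 7 10 10], max=10
Drop 6: O rot1 at col 4 lands with bottom-row=10; cleared 0 line(s) (total 0); column heights now [3 3 7 7 12 12], max=12

Answer: 0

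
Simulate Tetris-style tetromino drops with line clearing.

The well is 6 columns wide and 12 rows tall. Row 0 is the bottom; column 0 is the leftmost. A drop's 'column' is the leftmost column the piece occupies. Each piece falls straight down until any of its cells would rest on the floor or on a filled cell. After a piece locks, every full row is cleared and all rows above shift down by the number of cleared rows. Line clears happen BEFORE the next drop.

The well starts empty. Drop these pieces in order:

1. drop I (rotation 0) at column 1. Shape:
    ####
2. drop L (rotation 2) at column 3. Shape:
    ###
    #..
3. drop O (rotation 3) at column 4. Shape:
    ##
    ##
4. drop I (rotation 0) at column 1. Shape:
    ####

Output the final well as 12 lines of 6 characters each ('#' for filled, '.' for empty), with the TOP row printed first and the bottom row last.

Drop 1: I rot0 at col 1 lands with bottom-row=0; cleared 0 line(s) (total 0); column heights now [0 1 1 1 1 0], max=1
Drop 2: L rot2 at col 3 lands with bottom-row=1; cleared 0 line(s) (total 0); column heights now [0 1 1 3 3 3], max=3
Drop 3: O rot3 at col 4 lands with bottom-row=3; cleared 0 line(s) (total 0); column heights now [0 1 1 3 5 5], max=5
Drop 4: I rot0 at col 1 lands with bottom-row=5; cleared 0 line(s) (total 0); column heights now [0 6 6 6 6 5], max=6

Answer: ......
......
......
......
......
......
.####.
....##
....##
...###
...#..
.####.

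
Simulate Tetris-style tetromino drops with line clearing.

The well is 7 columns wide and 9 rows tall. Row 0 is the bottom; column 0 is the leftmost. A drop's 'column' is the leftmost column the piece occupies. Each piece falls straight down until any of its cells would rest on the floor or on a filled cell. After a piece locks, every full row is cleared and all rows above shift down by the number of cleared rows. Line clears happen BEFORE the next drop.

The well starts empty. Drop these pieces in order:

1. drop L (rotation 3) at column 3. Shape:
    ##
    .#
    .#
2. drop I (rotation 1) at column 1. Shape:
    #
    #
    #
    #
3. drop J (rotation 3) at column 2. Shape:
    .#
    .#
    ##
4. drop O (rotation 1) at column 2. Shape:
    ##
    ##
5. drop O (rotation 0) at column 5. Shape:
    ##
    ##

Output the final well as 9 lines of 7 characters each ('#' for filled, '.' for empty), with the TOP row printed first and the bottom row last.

Drop 1: L rot3 at col 3 lands with bottom-row=0; cleared 0 line(s) (total 0); column heights now [0 0 0 3 3 0 0], max=3
Drop 2: I rot1 at col 1 lands with bottom-row=0; cleared 0 line(s) (total 0); column heights now [0 4 0 3 3 0 0], max=4
Drop 3: J rot3 at col 2 lands with bottom-row=3; cleared 0 line(s) (total 0); column heights now [0 4 4 6 3 0 0], max=6
Drop 4: O rot1 at col 2 lands with bottom-row=6; cleared 0 line(s) (total 0); column heights now [0 4 8 8 3 0 0], max=8
Drop 5: O rot0 at col 5 lands with bottom-row=0; cleared 0 line(s) (total 0); column heights now [0 4 8 8 3 2 2], max=8

Answer: .......
..##...
..##...
...#...
...#...
.###...
.#.##..
.#..###
.#..###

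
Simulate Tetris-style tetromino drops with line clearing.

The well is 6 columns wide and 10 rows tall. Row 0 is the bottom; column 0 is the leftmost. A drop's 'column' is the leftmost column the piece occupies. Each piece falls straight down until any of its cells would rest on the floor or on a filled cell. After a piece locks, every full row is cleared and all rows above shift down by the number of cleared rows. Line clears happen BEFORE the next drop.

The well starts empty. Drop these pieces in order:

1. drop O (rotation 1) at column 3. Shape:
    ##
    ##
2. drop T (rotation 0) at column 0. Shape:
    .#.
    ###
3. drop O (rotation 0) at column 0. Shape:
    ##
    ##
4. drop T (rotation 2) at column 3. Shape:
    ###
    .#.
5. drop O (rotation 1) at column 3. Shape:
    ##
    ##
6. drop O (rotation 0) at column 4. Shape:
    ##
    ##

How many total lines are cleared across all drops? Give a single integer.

Drop 1: O rot1 at col 3 lands with bottom-row=0; cleared 0 line(s) (total 0); column heights now [0 0 0 2 2 0], max=2
Drop 2: T rot0 at col 0 lands with bottom-row=0; cleared 0 line(s) (total 0); column heights now [1 2 1 2 2 0], max=2
Drop 3: O rot0 at col 0 lands with bottom-row=2; cleared 0 line(s) (total 0); column heights now [4 4 1 2 2 0], max=4
Drop 4: T rot2 at col 3 lands with bottom-row=2; cleared 0 line(s) (total 0); column heights now [4 4 1 4 4 4], max=4
Drop 5: O rot1 at col 3 lands with bottom-row=4; cleared 0 line(s) (total 0); column heights now [4 4 1 6 6 4], max=6
Drop 6: O rot0 at col 4 lands with bottom-row=6; cleared 0 line(s) (total 0); column heights now [4 4 1 6 8 8], max=8

Answer: 0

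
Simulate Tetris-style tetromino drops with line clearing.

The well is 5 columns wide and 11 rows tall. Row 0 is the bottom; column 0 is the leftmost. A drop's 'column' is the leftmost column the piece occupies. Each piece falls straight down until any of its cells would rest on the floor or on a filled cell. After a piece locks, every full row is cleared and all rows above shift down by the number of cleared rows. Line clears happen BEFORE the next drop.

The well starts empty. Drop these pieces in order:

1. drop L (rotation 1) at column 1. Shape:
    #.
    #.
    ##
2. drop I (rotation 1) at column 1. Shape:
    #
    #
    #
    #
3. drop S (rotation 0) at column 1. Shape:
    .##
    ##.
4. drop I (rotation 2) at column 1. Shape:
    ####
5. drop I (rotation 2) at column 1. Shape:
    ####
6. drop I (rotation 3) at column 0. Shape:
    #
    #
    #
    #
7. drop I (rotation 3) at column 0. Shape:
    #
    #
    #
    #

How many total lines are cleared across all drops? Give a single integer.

Answer: 0

Derivation:
Drop 1: L rot1 at col 1 lands with bottom-row=0; cleared 0 line(s) (total 0); column heights now [0 3 1 0 0], max=3
Drop 2: I rot1 at col 1 lands with bottom-row=3; cleared 0 line(s) (total 0); column heights now [0 7 1 0 0], max=7
Drop 3: S rot0 at col 1 lands with bottom-row=7; cleared 0 line(s) (total 0); column heights now [0 8 9 9 0], max=9
Drop 4: I rot2 at col 1 lands with bottom-row=9; cleared 0 line(s) (total 0); column heights now [0 10 10 10 10], max=10
Drop 5: I rot2 at col 1 lands with bottom-row=10; cleared 0 line(s) (total 0); column heights now [0 11 11 11 11], max=11
Drop 6: I rot3 at col 0 lands with bottom-row=0; cleared 0 line(s) (total 0); column heights now [4 11 11 11 11], max=11
Drop 7: I rot3 at col 0 lands with bottom-row=4; cleared 0 line(s) (total 0); column heights now [8 11 11 11 11], max=11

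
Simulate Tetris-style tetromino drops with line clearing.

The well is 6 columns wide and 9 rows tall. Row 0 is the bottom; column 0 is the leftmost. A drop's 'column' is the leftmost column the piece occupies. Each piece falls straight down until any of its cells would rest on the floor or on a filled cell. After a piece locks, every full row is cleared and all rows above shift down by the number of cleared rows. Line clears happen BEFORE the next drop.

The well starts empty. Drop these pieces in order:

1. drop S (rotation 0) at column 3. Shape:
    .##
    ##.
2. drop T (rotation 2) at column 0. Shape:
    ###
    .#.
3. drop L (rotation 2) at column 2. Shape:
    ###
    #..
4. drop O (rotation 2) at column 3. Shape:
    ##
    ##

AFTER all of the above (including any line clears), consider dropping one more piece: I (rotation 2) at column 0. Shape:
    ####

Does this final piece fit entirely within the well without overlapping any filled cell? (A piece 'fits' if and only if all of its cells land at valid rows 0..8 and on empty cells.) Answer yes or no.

Drop 1: S rot0 at col 3 lands with bottom-row=0; cleared 0 line(s) (total 0); column heights now [0 0 0 1 2 2], max=2
Drop 2: T rot2 at col 0 lands with bottom-row=0; cleared 0 line(s) (total 0); column heights now [2 2 2 1 2 2], max=2
Drop 3: L rot2 at col 2 lands with bottom-row=2; cleared 0 line(s) (total 0); column heights now [2 2 4 4 4 2], max=4
Drop 4: O rot2 at col 3 lands with bottom-row=4; cleared 0 line(s) (total 0); column heights now [2 2 4 6 6 2], max=6
Test piece I rot2 at col 0 (width 4): heights before test = [2 2 4 6 6 2]; fits = True

Answer: yes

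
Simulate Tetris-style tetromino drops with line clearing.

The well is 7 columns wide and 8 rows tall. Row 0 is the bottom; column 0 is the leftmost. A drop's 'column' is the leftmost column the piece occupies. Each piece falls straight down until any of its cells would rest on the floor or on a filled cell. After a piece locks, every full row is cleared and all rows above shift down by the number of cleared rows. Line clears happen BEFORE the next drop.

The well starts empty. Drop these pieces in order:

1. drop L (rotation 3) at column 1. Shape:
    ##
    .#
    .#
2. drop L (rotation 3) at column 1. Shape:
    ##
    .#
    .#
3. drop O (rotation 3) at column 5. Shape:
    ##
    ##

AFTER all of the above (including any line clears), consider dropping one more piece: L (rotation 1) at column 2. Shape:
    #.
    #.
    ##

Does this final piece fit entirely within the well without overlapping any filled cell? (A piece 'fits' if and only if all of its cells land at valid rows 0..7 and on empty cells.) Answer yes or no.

Answer: no

Derivation:
Drop 1: L rot3 at col 1 lands with bottom-row=0; cleared 0 line(s) (total 0); column heights now [0 3 3 0 0 0 0], max=3
Drop 2: L rot3 at col 1 lands with bottom-row=3; cleared 0 line(s) (total 0); column heights now [0 6 6 0 0 0 0], max=6
Drop 3: O rot3 at col 5 lands with bottom-row=0; cleared 0 line(s) (total 0); column heights now [0 6 6 0 0 2 2], max=6
Test piece L rot1 at col 2 (width 2): heights before test = [0 6 6 0 0 2 2]; fits = False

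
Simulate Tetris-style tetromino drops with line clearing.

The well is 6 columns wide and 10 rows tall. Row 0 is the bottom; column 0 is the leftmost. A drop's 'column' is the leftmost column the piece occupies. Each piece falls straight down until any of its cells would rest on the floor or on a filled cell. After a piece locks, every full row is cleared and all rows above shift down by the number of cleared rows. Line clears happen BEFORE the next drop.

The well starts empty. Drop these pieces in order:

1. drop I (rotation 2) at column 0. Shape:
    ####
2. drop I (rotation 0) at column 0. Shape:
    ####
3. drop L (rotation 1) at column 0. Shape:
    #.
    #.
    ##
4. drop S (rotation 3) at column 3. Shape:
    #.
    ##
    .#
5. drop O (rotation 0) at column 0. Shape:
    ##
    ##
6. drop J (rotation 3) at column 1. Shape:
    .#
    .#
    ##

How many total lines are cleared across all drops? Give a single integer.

Answer: 0

Derivation:
Drop 1: I rot2 at col 0 lands with bottom-row=0; cleared 0 line(s) (total 0); column heights now [1 1 1 1 0 0], max=1
Drop 2: I rot0 at col 0 lands with bottom-row=1; cleared 0 line(s) (total 0); column heights now [2 2 2 2 0 0], max=2
Drop 3: L rot1 at col 0 lands with bottom-row=2; cleared 0 line(s) (total 0); column heights now [5 3 2 2 0 0], max=5
Drop 4: S rot3 at col 3 lands with bottom-row=1; cleared 0 line(s) (total 0); column heights now [5 3 2 4 3 0], max=5
Drop 5: O rot0 at col 0 lands with bottom-row=5; cleared 0 line(s) (total 0); column heights now [7 7 2 4 3 0], max=7
Drop 6: J rot3 at col 1 lands with bottom-row=7; cleared 0 line(s) (total 0); column heights now [7 8 10 4 3 0], max=10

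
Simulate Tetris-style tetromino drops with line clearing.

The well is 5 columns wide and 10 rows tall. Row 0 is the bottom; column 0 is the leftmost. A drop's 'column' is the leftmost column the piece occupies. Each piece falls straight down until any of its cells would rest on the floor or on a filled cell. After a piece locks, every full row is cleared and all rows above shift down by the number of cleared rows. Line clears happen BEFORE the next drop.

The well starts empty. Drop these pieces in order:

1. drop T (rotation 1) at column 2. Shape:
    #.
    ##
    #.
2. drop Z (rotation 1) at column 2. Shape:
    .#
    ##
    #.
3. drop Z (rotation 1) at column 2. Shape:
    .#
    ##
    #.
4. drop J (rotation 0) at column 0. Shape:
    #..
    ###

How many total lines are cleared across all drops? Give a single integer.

Answer: 0

Derivation:
Drop 1: T rot1 at col 2 lands with bottom-row=0; cleared 0 line(s) (total 0); column heights now [0 0 3 2 0], max=3
Drop 2: Z rot1 at col 2 lands with bottom-row=3; cleared 0 line(s) (total 0); column heights now [0 0 5 6 0], max=6
Drop 3: Z rot1 at col 2 lands with bottom-row=5; cleared 0 line(s) (total 0); column heights now [0 0 7 8 0], max=8
Drop 4: J rot0 at col 0 lands with bottom-row=7; cleared 0 line(s) (total 0); column heights now [9 8 8 8 0], max=9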